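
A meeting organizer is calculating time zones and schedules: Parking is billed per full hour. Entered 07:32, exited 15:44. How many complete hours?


Start: 07:32
End: 15:44
Hour difference: 15 - 7 = 8 hours
Minute difference: 44 - 32 = 12 minutes
Total minutes: 492
Complete hours: 492 / 60 = 8 (remainder 12)

8


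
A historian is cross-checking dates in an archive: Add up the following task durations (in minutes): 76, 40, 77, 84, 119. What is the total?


Durations: 76, 40, 77, 84, 119
Running sum: 76
+ 40 = 116
+ 77 = 193
+ 84 = 277
+ 119 = 396
Total duration: 396 minutes
That is 6 hours and 36 minutes

396


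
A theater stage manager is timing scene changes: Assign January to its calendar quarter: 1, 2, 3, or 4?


Month: January (month 1)
Q1: January-March (months 1-3)
Q2: April-June (months 4-6)
Q3: July-September (months 7-9)
Q4: October-December (months 10-12)
Month 1 falls in Q1

1


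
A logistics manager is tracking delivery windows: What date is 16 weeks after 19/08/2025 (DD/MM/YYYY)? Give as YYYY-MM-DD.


Start: 2025-08-19
Weeks to add: 16
Convert to days: 16 x 7 = 112 days
Add 112 days to 2025-08-19
Result: 2025-12-09

2025-12-09


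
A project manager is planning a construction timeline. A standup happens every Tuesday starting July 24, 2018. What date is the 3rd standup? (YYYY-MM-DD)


First occurrence: 2018-07-24 (occurrence 1)
Each occurrence is 7 days after the previous.
Occurrence 3 is 2 weeks after the first.
2 weeks = 14 days
2018-07-24 + 14 days = 2018-08-07

2018-08-07


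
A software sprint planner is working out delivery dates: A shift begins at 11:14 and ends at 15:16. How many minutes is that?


Start time: 11:14 = 674 minutes from midnight
End time: 15:16 = 916 minutes from midnight
Difference: 916 - 674 = 242 minutes
That is 4 hours and 2 minutes

242


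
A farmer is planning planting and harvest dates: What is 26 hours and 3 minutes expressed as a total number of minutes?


Hours: 26
Minutes: 3
Convert hours to minutes: 26 x 60 = 1560
Add remaining minutes: 1560 + 3 = 1563

1563


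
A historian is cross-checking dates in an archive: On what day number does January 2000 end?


Month: January
Year: 2000
January is a 31-day month
Total: 31 days

31


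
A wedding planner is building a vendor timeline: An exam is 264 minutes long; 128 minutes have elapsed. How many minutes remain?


Total budget: 264 minutes
Time used: 128 minutes
Remaining: 264 - 128 = 136 minutes
Percent used: 48.5%
Percent remaining: 51.5%

136


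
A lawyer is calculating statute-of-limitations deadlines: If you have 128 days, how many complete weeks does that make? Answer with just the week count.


Total days: 128
Days per week: 7
Division: 128 / 7 = 18 remainder 2
Complete weeks: 18
Remaining days: 2

18


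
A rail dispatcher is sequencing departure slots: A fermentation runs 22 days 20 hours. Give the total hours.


Days: 22
Extra hours: 20
Hours per day: 24
Days to hours: 22 x 24 = 528
Total: 528 + 20 = 548

548


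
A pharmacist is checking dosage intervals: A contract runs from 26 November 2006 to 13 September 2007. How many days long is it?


Start date: 2006-11-26
End date: 2007-09-13
Nov 2006: +5 days
Dec 2006: +31 days
Jan 2007: +31 days
... (8 more months)
Total: 291 days

291


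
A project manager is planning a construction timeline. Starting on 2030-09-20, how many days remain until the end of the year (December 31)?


Start: September 20, 2030
End: December 31, 2030
Days left in September: 10
October: 31
November: 30
December: 31
Sum of remaining months: 92
Total: 10 + 92 = 102

102


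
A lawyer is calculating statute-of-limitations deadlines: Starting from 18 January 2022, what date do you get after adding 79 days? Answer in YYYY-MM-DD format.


Start: 2022-01-18
Adding 79 days
Days remaining in January: 13
After January: 66 days still to add
February 2022: 28 days, 38 remaining
March 2022: 31 days, 7 remaining
April 2022 has 30 days, need 7
Result: 2022-04-07

2022-04-07


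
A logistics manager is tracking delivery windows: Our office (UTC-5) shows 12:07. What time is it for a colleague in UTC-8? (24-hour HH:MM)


Local time: 12:07 at UTC-5 (offset -5h)
Target zone: UTC-8 (offset -8h)
Difference: -8 - (-5) = -3 hours
Calculation: 12 + (-3) = 9
Result: 09:07

09:07


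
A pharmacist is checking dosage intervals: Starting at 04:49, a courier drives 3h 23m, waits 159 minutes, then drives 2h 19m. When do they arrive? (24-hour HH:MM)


Depart: 04:49
Leg 1: +203 min -> 08:12
Layover: +159 min -> 10:51
Leg 2: +139 min -> 13:10
Total travel: 501 minutes = 8h 21m
Arrival: 13:10

13:10


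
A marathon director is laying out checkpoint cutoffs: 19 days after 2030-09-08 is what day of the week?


Start: 2030-09-08 (Sunday)
Step 1 - find target date: add 19 days
  2030-09-08 + 19 days = 2030-09-27
Step 2 - day of week:
  19 mod 7 = 5
  Sunday + 5 days -> Friday
Result: Friday (2030-09-27)

Friday


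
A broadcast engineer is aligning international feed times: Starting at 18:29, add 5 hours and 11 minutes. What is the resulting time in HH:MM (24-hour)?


Start time: 18:29
Adding: 5 hours 11 minutes
Minutes: 29 + 11 = 40
Hours: 18 + 5 + 0 = 23
Result: 23:40

23:40


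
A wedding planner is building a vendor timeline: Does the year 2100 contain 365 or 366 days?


Year: 2100
Check leap year rules:
Divisible by 4? Yes
Divisible by 100? Yes
Divisible by 400? No
2100 is not a leap year
Days: 365

365


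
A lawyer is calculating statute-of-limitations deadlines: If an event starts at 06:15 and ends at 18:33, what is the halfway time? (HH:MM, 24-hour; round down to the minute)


Start time: 06:15 = 375 minutes from midnight
End time: 18:33 = 1113 minutes from midnight
Sum: 375 + 1113 = 1488
Midpoint: 1488 / 2 = 744 minutes
Convert: 744 / 60 = 12 hours, 24 minutes
Result: 12:24

12:24


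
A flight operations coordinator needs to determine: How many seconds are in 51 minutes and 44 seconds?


Minutes: 51
Seconds: 44
Convert minutes to seconds: 51 x 60 = 3060
Add remaining seconds: 3060 + 44 = 3104

3104


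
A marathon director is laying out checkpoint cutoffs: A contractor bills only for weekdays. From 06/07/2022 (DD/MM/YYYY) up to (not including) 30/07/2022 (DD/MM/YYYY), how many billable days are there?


Start: 2022-07-06 (Wednesday)
End (exclusive): 2022-07-30 (Saturday)
Total calendar days: 24
Full weeks: 24 // 7 = 3 -> 15 weekdays
Remaining 3 days starting on Wednesday:
  Wed(w), Thu(w), Fri(w) -> 3 weekdays
Total business days: 15 + 3 = 18

18


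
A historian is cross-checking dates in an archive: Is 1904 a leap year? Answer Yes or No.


Year: 1904
Divisible by 4? 1904 / 4 = 476.0 -> Yes
Divisible by 100? 1904 / 100 = 19.04 -> No
Divisible by 4 but not 100, so it IS a leap year

Yes


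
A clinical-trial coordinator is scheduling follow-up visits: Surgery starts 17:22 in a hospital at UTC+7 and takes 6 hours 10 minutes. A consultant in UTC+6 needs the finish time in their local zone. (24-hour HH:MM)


Start: 17:22 in UTC+7
Step 1 - add duration:
  minutes: 22 + 10 = 32
  hours: 17 + 6 + 0 = 23
  end in UTC+7: 23:32
Step 2 - convert UTC+7 -> UTC+6:
  offset difference: 6 - (7) = -1 hours
  23 + (-1) = 22 -> mod 24 = 22
Result: 22:32 in UTC+6

22:32


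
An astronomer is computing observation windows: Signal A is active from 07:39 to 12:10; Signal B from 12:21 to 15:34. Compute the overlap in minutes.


Interval A: [459, 730] minutes from midnight
Interval B: [741, 934] minutes from midnight
Overlap start = max(459, 741) = 741
Overlap end = min(730, 934) = 730
End <= start, so the intervals do not overlap: 0 minutes

0


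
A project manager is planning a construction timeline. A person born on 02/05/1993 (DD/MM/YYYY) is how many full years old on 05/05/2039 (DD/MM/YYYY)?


Birth: 1993-05-02
Reference: 2039-05-05
Year difference: 2039 - 1993 = 46
Has birthday (05-02) occurred by 05-05? Yes
Age in full years: 46

46


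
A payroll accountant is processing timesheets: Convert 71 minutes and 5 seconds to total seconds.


Minutes: 71
Extra seconds: 5
Seconds per minute: 60
Minutes to seconds: 71 x 60 = 4260
Total: 4260 + 5 = 4265

4265


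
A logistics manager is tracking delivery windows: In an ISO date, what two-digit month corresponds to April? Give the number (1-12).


Calendar month order:
3. March
4. April <--
5. May
April is month number 4

4


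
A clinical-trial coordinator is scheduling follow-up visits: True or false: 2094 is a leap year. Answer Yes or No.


Year: 2094
Divisible by 4? 2094 / 4 = 523.5 -> No
Not divisible by 4, so NOT a leap year

No


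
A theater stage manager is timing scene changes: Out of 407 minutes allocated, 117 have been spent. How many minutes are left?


Total budget: 407 minutes
Time used: 117 minutes
Remaining: 407 - 117 = 290 minutes
Percent used: 28.7%
Percent remaining: 71.3%

290


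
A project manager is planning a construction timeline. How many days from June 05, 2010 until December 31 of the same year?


Start: June 05, 2010
End: December 31, 2010
Days left in June: 25
July: 31
August: 31
September: 30
October: 31
... plus remaining months
Sum of remaining months: 184
Total: 25 + 184 = 209

209


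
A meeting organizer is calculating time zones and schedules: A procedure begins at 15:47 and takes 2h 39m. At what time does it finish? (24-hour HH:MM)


Start time: 15:47
Adding: 2 hours 39 minutes
Minutes: 47 + 39 = 86
Minute overflow: 86 >= 60, so carry 1 hour, minutes = 26
Hours: 15 + 2 + 1 = 18
Result: 18:26

18:26


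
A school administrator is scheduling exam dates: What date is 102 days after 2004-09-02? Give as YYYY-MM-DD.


Start: 2004-09-02
Adding 102 days
Days remaining in September: 28
After September: 74 days still to add
October 2004: 31 days, 43 remaining
November 2004: 30 days, 13 remaining
December 2004 has 31 days, need 13
Result: 2004-12-13

2004-12-13


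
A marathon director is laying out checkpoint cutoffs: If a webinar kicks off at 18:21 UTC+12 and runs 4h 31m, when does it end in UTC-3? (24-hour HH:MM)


Start: 18:21 in UTC+12
Step 1 - add duration:
  minutes: 21 + 31 = 52
  hours: 18 + 4 + 0 = 22
  end in UTC+12: 22:52
Step 2 - convert UTC+12 -> UTC-3:
  offset difference: -3 - (12) = -15 hours
  22 + (-15) = 7 -> mod 24 = 7
Result: 07:52 in UTC-3

07:52


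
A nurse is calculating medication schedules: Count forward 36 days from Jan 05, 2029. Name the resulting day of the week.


Start: 2029-01-05 (Friday)
Step 1 - find target date: add 36 days
  2029-01-05 + 36 days = 2029-02-10
Step 2 - day of week:
  36 mod 7 = 1
  Friday + 1 days -> Saturday
Result: Saturday (2029-02-10)

Saturday


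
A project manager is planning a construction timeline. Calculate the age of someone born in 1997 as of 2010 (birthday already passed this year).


Birth year: 1997
Current year: 2010
Age = current year - birth year
Age = 2010 - 1997 = 13

13


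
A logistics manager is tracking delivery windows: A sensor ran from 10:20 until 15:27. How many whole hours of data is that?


Start: 10:20
End: 15:27
Hour difference: 15 - 10 = 5 hours
Minute difference: 27 - 20 = 7 minutes
Total minutes: 307
Complete hours: 307 / 60 = 5 (remainder 7)

5


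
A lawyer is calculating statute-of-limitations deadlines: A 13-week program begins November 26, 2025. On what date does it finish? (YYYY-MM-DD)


Start: 2025-11-26
Weeks to add: 13
Convert to days: 13 x 7 = 91 days
Add 91 days to 2025-11-26
Result: 2026-02-25

2026-02-25


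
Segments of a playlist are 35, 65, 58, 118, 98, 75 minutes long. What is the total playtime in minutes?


Durations: 35, 65, 58, 118, 98, 75
Running sum: 35
+ 65 = 100
+ 58 = 158
+ 118 = 276
+ 98 = 374
+ 75 = 449
Total duration: 449 minutes
That is 7 hours and 29 minutes

449


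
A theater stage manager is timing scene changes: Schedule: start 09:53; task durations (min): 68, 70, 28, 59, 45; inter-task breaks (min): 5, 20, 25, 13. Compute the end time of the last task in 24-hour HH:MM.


Start: 09:53 = 593 min from midnight
  after task 1 (68 min): 11:01
  after break (5 min): 11:06
  after task 2 (70 min): 12:16
  after break (20 min): 12:36
  after task 3 (28 min): 13:04
  after break (25 min): 13:29
  after task 4 (59 min): 14:28
  after break (13 min): 14:41
  after task 5 (45 min): 15:26
Total elapsed: 333 minutes
End time: 15:26

15:26


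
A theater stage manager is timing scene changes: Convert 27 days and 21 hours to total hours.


Days: 27
Extra hours: 21
Hours per day: 24
Days to hours: 27 x 24 = 648
Total: 648 + 21 = 669

669


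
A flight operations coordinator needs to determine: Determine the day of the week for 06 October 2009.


Date: 2009-10-06
January 1, 2009 is a Thursday
Day of year: 279
Offset from Jan 1: 278 days
278 mod 7 = 5
Result: Tuesday

Tuesday


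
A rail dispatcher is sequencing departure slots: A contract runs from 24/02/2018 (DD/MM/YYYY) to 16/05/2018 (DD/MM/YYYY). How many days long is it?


Start date: 2018-02-24
End date: 2018-05-16
Feb 2018: +5 days
Mar 2018: +31 days
Apr 2018: +30 days
May 2018: +15 days
Total: 81 days

81


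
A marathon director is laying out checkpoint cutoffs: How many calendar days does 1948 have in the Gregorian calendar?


Year: 1948
Check leap year rules:
Divisible by 4? Yes
Divisible by 100? No
1948 is a leap year
Days: 366

366


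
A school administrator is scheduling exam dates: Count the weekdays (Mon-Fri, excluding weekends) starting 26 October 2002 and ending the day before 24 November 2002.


Start: 2002-10-26 (Saturday)
End (exclusive): 2002-11-24 (Sunday)
Total calendar days: 29
Full weeks: 29 // 7 = 4 -> 20 weekdays
Remaining 1 days starting on Saturday:
  Sat(-) -> 0 weekdays
Total business days: 20 + 0 = 20

20


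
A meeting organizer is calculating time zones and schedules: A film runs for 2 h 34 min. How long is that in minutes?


Hours: 2
Minutes: 34
Convert hours to minutes: 2 x 60 = 120
Add remaining minutes: 120 + 34 = 154

154


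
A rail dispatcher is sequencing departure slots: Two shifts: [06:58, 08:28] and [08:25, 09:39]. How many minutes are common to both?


Interval A: [418, 508] minutes from midnight
Interval B: [505, 579] minutes from midnight
Overlap start = max(418, 505) = 505
Overlap end = min(508, 579) = 508
Overlap = 508 - 505 = 3 minutes

3


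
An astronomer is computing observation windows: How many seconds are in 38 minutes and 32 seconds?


Minutes: 38
Seconds: 32
Convert minutes to seconds: 38 x 60 = 2280
Add remaining seconds: 2280 + 32 = 2312

2312


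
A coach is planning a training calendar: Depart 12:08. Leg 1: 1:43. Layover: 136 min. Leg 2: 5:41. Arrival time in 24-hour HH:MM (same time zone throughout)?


Depart: 12:08
Leg 1: +103 min -> 13:51
Layover: +136 min -> 16:07
Leg 2: +341 min -> 21:48
Total travel: 580 minutes = 9h 40m
Arrival: 21:48

21:48


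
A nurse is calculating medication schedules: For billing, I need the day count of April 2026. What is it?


Month: April
Year: 2026
April is a 30-day month
Total: 30 days

30


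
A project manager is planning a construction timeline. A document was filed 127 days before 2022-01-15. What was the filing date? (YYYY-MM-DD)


Start: 2022-01-15
Subtracting 127 days
Days already passed in January: 15
After going back through January: 112 more days to subtract
December 2021: 31 days, 81 remaining
November 2021: 30 days, 51 remaining
October 2021: 31 days, 20 remaining
September 2021 has 30 days, need 20
Result: 2021-09-10

2021-09-10


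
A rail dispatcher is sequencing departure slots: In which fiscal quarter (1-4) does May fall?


Month: May (month 5)
Q1: January-March (months 1-3)
Q2: April-June (months 4-6)
Q3: July-September (months 7-9)
Q4: October-December (months 10-12)
Month 5 falls in Q2

2


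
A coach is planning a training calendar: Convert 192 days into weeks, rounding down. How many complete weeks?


Total days: 192
Days per week: 7
Division: 192 / 7 = 27 remainder 3
Complete weeks: 27
Remaining days: 3

27


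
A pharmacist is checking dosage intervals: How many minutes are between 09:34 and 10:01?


Start time: 09:34 = 574 minutes from midnight
End time: 10:01 = 601 minutes from midnight
Difference: 601 - 574 = 27 minutes
That is 0 hours and 27 minutes

27


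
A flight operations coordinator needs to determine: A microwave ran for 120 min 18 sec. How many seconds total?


Minutes: 120
Extra seconds: 18
Seconds per minute: 60
Minutes to seconds: 120 x 60 = 7200
Total: 7200 + 18 = 7218

7218


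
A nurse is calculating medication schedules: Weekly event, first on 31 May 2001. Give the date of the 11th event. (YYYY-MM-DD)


First occurrence: 2001-05-31 (occurrence 1)
Each occurrence is 7 days after the previous.
Occurrence 11 is 10 weeks after the first.
10 weeks = 70 days
2001-05-31 + 70 days = 2001-08-09

2001-08-09


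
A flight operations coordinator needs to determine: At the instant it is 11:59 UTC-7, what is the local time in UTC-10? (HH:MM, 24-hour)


Local time: 11:59 at UTC-7 (offset -7h)
Target zone: UTC-10 (offset -10h)
Difference: -10 - (-7) = -3 hours
Calculation: 11 + (-3) = 8
Result: 08:59

08:59


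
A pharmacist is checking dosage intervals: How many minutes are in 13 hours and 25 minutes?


Hours: 13
Extra minutes: 25
Minutes per hour: 60
Hours to minutes: 13 x 60 = 780
Total: 780 + 25 = 805

805


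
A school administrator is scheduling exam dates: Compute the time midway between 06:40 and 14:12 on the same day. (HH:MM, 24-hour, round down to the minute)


Start time: 06:40 = 400 minutes from midnight
End time: 14:12 = 852 minutes from midnight
Sum: 400 + 852 = 1252
Midpoint: 1252 / 2 = 626 minutes
Convert: 626 / 60 = 10 hours, 26 minutes
Result: 10:26

10:26


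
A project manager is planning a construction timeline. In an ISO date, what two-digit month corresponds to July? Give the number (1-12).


Calendar month order:
6. June
7. July <--
8. August
July is month number 7

7


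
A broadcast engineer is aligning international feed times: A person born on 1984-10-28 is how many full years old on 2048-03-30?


Birth: 1984-10-28
Reference: 2048-03-30
Year difference: 2048 - 1984 = 64
Has birthday (10-28) occurred by 03-30? No
Birthday not yet reached this year -> subtract 1
Age in full years: 63

63


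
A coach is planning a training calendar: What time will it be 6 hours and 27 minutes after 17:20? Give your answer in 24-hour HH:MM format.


Start time: 17:20
Adding: 6 hours 27 minutes
Minutes: 20 + 27 = 47
Hours: 17 + 6 + 0 = 23
Result: 23:47

23:47


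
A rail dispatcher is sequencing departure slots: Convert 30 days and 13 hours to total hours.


Days: 30
Extra hours: 13
Hours per day: 24
Days to hours: 30 x 24 = 720
Total: 720 + 13 = 733

733


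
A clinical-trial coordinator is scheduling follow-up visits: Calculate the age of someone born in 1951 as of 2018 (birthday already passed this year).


Birth year: 1951
Current year: 2018
Age = current year - birth year
Age = 2018 - 1951 = 67

67


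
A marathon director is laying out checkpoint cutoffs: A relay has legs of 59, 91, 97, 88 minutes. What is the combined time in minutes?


Durations: 59, 91, 97, 88
Running sum: 59
+ 91 = 150
+ 97 = 247
+ 88 = 335
Total duration: 335 minutes
That is 5 hours and 35 minutes

335


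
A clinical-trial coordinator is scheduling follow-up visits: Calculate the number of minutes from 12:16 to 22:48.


Start time: 12:16 = 736 minutes from midnight
End time: 22:48 = 1368 minutes from midnight
Difference: 1368 - 736 = 632 minutes
That is 10 hours and 32 minutes

632


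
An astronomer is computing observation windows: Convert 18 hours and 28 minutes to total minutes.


Hours: 18
Minutes: 28
Convert hours to minutes: 18 x 60 = 1080
Add remaining minutes: 1080 + 28 = 1108

1108


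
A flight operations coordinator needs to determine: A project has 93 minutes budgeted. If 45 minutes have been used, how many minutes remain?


Total budget: 93 minutes
Time used: 45 minutes
Remaining: 93 - 45 = 48 minutes
Percent used: 48.4%
Percent remaining: 51.6%

48


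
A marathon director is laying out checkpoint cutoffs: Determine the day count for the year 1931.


Year: 1931
Check leap year rules:
Divisible by 4? No
1931 is not a leap year
Days: 365

365


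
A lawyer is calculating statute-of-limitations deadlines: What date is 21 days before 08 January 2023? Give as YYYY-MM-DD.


Start: 2023-01-08
Subtracting 21 days
Days already passed in January: 8
After going back through January: 13 more days to subtract
December 2022 has 31 days, need 13
Result: 2022-12-18

2022-12-18


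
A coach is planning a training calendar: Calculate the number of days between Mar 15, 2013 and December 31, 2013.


Start: March 15, 2013
End: December 31, 2013
Days left in March: 16
April: 30
May: 31
June: 30
July: 31
... plus remaining months
Sum of remaining months: 275
Total: 16 + 275 = 291

291


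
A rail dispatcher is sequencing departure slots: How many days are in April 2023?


Month: April
Year: 2023
April is a 30-day month
Total: 30 days

30


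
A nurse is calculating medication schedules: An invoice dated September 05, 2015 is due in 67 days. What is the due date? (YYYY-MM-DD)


Start: 2015-09-05
Adding 67 days
Days remaining in September: 25
After September: 42 days still to add
October 2015: 31 days, 11 remaining
November 2015 has 30 days, need 11
Result: 2015-11-11

2015-11-11


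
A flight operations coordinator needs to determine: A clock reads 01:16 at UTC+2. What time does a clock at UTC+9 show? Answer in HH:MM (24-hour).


Local time: 01:16 at UTC+2 (offset 2h)
Target zone: UTC+9 (offset 9h)
Difference: 9 - (2) = 7 hours
Calculation: 1 + (7) = 8
Result: 08:16

08:16


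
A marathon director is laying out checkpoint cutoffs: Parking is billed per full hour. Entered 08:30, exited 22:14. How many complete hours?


Start: 08:30
End: 22:14
Hour difference: 22 - 8 = 14 hours
Minute difference: 14 - 30 = -16 minutes
Total minutes: 824
Complete hours: 824 / 60 = 13 (remainder 44)

13


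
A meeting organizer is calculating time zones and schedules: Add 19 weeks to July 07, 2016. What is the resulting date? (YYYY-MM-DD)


Start: 2016-07-07
Weeks to add: 19
Convert to days: 19 x 7 = 133 days
Add 133 days to 2016-07-07
Result: 2016-11-17

2016-11-17


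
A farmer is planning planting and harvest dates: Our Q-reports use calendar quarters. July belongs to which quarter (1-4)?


Month: July (month 7)
Q1: January-March (months 1-3)
Q2: April-June (months 4-6)
Q3: July-September (months 7-9)
Q4: October-December (months 10-12)
Month 7 falls in Q3

3


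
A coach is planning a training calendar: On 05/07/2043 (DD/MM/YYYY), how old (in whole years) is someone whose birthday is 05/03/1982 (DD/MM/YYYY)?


Birth: 1982-03-05
Reference: 2043-07-05
Year difference: 2043 - 1982 = 61
Has birthday (03-05) occurred by 07-05? Yes
Age in full years: 61

61


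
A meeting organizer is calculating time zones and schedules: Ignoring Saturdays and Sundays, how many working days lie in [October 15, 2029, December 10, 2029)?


Start: 2029-10-15 (Monday)
End (exclusive): 2029-12-10 (Monday)
Total calendar days: 56
Full weeks: 56 // 7 = 8 -> 40 weekdays
Remaining 0 days starting on Monday:
Total business days: 40 + 0 = 40

40


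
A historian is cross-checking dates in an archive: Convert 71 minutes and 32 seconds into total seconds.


Minutes: 71
Seconds: 32
Convert minutes to seconds: 71 x 60 = 4260
Add remaining seconds: 4260 + 32 = 4292

4292


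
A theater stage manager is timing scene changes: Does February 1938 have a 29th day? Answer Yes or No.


Year: 1938
Divisible by 4? 1938 / 4 = 484.5 -> No
Not divisible by 4, so NOT a leap year

No


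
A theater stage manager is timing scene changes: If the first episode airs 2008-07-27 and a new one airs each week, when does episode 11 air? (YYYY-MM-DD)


First occurrence: 2008-07-27 (occurrence 1)
Each occurrence is 7 days after the previous.
Occurrence 11 is 10 weeks after the first.
10 weeks = 70 days
2008-07-27 + 70 days = 2008-10-05

2008-10-05


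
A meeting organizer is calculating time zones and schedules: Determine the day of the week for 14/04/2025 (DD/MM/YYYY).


Date: 2025-04-14
January 1, 2025 is a Wednesday
Day of year: 104
Offset from Jan 1: 103 days
103 mod 7 = 5
Result: Monday

Monday


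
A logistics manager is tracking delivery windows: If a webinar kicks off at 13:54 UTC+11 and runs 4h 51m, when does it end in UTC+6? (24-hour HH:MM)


Start: 13:54 in UTC+11
Step 1 - add duration:
  minutes: 54 + 51 = 105 (carry 1h)
  hours: 13 + 4 + 1 = 18
  end in UTC+11: 18:45
Step 2 - convert UTC+11 -> UTC+6:
  offset difference: 6 - (11) = -5 hours
  18 + (-5) = 13 -> mod 24 = 13
Result: 13:45 in UTC+6

13:45


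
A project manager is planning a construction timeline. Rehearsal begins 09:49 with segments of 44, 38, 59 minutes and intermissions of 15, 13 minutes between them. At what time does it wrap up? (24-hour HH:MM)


Start: 09:49 = 589 min from midnight
  after task 1 (44 min): 10:33
  after break (15 min): 10:48
  after task 2 (38 min): 11:26
  after break (13 min): 11:39
  after task 3 (59 min): 12:38
Total elapsed: 169 minutes
End time: 12:38

12:38


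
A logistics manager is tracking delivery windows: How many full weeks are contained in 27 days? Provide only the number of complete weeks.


Total days: 27
Days per week: 7
Division: 27 / 7 = 3 remainder 6
Complete weeks: 3
Remaining days: 6

3


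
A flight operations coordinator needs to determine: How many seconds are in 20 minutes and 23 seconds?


Minutes: 20
Extra seconds: 23
Seconds per minute: 60
Minutes to seconds: 20 x 60 = 1200
Total: 1200 + 23 = 1223

1223


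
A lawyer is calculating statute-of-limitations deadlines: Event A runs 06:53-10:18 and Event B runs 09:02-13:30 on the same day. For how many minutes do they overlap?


Interval A: [413, 618] minutes from midnight
Interval B: [542, 810] minutes from midnight
Overlap start = max(413, 542) = 542
Overlap end = min(618, 810) = 618
Overlap = 618 - 542 = 76 minutes

76


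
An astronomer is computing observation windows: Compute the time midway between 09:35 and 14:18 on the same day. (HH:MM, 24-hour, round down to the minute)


Start time: 09:35 = 575 minutes from midnight
End time: 14:18 = 858 minutes from midnight
Sum: 575 + 858 = 1433
Midpoint: 1433 / 2 = 716 minutes
Convert: 716 / 60 = 11 hours, 56 minutes
Result: 11:56

11:56


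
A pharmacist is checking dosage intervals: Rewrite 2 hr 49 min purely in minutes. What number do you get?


Hours: 2
Extra minutes: 49
Minutes per hour: 60
Hours to minutes: 2 x 60 = 120
Total: 120 + 49 = 169

169


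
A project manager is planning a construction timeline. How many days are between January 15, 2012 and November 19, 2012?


Start date: 2012-01-15
End date: 2012-11-19
Jan 2012: +17 days
Feb 2012: +29 days
Mar 2012: +31 days
... (8 more months)
Total: 309 days

309


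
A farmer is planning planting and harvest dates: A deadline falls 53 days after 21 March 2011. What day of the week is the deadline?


Start: 2011-03-21 (Monday)
Step 1 - find target date: add 53 days
  2011-03-21 + 53 days = 2011-05-13
Step 2 - day of week:
  53 mod 7 = 4
  Monday + 4 days -> Friday
Result: Friday (2011-05-13)

Friday


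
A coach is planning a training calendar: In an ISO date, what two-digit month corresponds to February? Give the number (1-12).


Calendar month order:
1. January
2. February <--
3. March
February is month number 2

2


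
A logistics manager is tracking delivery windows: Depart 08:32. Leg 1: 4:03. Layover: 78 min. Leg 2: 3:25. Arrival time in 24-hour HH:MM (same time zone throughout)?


Depart: 08:32
Leg 1: +243 min -> 12:35
Layover: +78 min -> 13:53
Leg 2: +205 min -> 17:18
Total travel: 526 minutes = 8h 46m
Arrival: 17:18

17:18


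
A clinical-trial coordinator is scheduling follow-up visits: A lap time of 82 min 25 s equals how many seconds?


Minutes: 82
Seconds: 25
Convert minutes to seconds: 82 x 60 = 4920
Add remaining seconds: 4920 + 25 = 4945

4945


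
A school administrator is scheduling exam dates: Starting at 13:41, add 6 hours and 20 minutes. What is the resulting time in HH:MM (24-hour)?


Start time: 13:41
Adding: 6 hours 20 minutes
Minutes: 41 + 20 = 61
Minute overflow: 61 >= 60, so carry 1 hour, minutes = 1
Hours: 13 + 6 + 1 = 20
Result: 20:01

20:01


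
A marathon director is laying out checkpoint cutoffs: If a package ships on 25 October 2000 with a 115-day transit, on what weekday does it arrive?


Start: 2000-10-25 (Wednesday)
Step 1 - find target date: add 115 days
  2000-10-25 + 115 days = 2001-02-17
Step 2 - day of week:
  115 mod 7 = 3
  Wednesday + 3 days -> Saturday
Result: Saturday (2001-02-17)

Saturday


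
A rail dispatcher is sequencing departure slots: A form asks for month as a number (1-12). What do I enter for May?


Calendar month order:
4. April
5. May <--
6. June
May is month number 5

5


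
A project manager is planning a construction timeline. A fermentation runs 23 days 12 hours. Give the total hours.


Days: 23
Extra hours: 12
Hours per day: 24
Days to hours: 23 x 24 = 552
Total: 552 + 12 = 564

564


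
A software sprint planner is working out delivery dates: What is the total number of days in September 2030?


Month: September
Year: 2030
September is a 30-day month
Total: 30 days

30


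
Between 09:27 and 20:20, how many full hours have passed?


Start: 09:27
End: 20:20
Hour difference: 20 - 9 = 11 hours
Minute difference: 20 - 27 = -7 minutes
Total minutes: 653
Complete hours: 653 / 60 = 10 (remainder 53)

10


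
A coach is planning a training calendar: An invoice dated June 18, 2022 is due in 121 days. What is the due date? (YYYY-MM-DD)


Start: 2022-06-18
Adding 121 days
Days remaining in June: 12
After June: 109 days still to add
July 2022: 31 days, 78 remaining
August 2022: 31 days, 47 remaining
September 2022: 30 days, 17 remaining
October 2022 has 31 days, need 17
Result: 2022-10-17

2022-10-17


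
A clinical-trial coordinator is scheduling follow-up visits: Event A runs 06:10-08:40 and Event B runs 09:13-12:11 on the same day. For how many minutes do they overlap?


Interval A: [370, 520] minutes from midnight
Interval B: [553, 731] minutes from midnight
Overlap start = max(370, 553) = 553
Overlap end = min(520, 731) = 520
End <= start, so the intervals do not overlap: 0 minutes

0


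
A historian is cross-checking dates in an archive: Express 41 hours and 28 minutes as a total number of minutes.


Hours: 41
Extra minutes: 28
Minutes per hour: 60
Hours to minutes: 41 x 60 = 2460
Total: 2460 + 28 = 2488

2488


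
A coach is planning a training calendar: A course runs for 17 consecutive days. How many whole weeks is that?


Total days: 17
Days per week: 7
Division: 17 / 7 = 2 remainder 3
Complete weeks: 2
Remaining days: 3

2


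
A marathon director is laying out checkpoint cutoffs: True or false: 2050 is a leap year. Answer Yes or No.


Year: 2050
Divisible by 4? 2050 / 4 = 512.5 -> No
Not divisible by 4, so NOT a leap year

No


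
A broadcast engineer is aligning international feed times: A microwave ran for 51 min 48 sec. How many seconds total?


Minutes: 51
Extra seconds: 48
Seconds per minute: 60
Minutes to seconds: 51 x 60 = 3060
Total: 3060 + 48 = 3108

3108


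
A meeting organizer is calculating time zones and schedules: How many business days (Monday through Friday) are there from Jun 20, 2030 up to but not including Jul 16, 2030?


Start: 2030-06-20 (Thursday)
End (exclusive): 2030-07-16 (Tuesday)
Total calendar days: 26
Full weeks: 26 // 7 = 3 -> 15 weekdays
Remaining 5 days starting on Thursday:
  Thu(w), Fri(w), Sat(-), Sun(-), Mon(w) -> 3 weekdays
Total business days: 15 + 3 = 18

18


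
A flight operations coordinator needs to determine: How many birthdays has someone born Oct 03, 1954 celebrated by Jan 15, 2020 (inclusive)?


Birth: 1954-10-03
Reference: 2020-01-15
Year difference: 2020 - 1954 = 66
Has birthday (10-03) occurred by 01-15? No
Birthday not yet reached this year -> subtract 1
Age in full years: 65

65


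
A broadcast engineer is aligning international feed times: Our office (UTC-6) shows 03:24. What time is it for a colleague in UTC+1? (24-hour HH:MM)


Local time: 03:24 at UTC-6 (offset -6h)
Target zone: UTC+1 (offset 1h)
Difference: 1 - (-6) = 7 hours
Calculation: 3 + (7) = 10
Result: 10:24

10:24


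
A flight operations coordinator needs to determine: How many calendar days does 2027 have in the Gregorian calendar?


Year: 2027
Check leap year rules:
Divisible by 4? No
2027 is not a leap year
Days: 365

365


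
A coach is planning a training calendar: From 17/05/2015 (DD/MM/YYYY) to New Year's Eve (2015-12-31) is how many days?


Start: May 17, 2015
End: December 31, 2015
Days left in May: 14
June: 30
July: 31
August: 31
September: 30
... plus remaining months
Sum of remaining months: 214
Total: 14 + 214 = 228

228


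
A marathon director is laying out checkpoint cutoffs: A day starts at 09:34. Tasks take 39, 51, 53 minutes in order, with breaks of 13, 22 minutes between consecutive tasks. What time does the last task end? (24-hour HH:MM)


Start: 09:34 = 574 min from midnight
  after task 1 (39 min): 10:13
  after break (13 min): 10:26
  after task 2 (51 min): 11:17
  after break (22 min): 11:39
  after task 3 (53 min): 12:32
Total elapsed: 178 minutes
End time: 12:32

12:32


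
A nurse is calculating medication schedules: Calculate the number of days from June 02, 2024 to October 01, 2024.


Start date: 2024-06-02
End date: 2024-10-01
Jun 2024: +29 days
Jul 2024: +31 days
Aug 2024: +31 days
Sep 2024: +30 days
Total: 121 days

121


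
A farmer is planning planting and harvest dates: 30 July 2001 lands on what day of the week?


Date: 2001-07-30
January 1, 2001 is a Monday
Day of year: 211
Offset from Jan 1: 210 days
210 mod 7 = 0
Result: Monday

Monday


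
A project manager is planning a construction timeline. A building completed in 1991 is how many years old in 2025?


Birth year: 1991
Current year: 2025
Age = current year - birth year
Age = 2025 - 1991 = 34

34


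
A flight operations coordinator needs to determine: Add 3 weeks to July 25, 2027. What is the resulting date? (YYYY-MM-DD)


Start: 2027-07-25
Weeks to add: 3
Convert to days: 3 x 7 = 21 days
Add 21 days to 2027-07-25
Result: 2027-08-15

2027-08-15


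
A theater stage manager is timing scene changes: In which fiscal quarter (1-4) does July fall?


Month: July (month 7)
Q1: January-March (months 1-3)
Q2: April-June (months 4-6)
Q3: July-September (months 7-9)
Q4: October-December (months 10-12)
Month 7 falls in Q3

3


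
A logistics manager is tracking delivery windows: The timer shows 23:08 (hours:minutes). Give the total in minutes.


Hours: 23
Minutes: 8
Convert hours to minutes: 23 x 60 = 1380
Add remaining minutes: 1380 + 8 = 1388

1388


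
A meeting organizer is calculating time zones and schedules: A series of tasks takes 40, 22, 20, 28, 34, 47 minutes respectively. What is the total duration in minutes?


Durations: 40, 22, 20, 28, 34, 47
Running sum: 40
+ 22 = 62
+ 20 = 82
+ 28 = 110
+ 34 = 144
+ 47 = 191
Total duration: 191 minutes
That is 3 hours and 11 minutes

191


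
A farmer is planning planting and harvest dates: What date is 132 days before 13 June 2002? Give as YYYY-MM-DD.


Start: 2002-06-13
Subtracting 132 days
Days already passed in June: 13
After going back through June: 119 more days to subtract
May 2002: 31 days, 88 remaining
April 2002: 30 days, 58 remaining
March 2002: 31 days, 27 remaining
February 2002 has 28 days, need 27
Result: 2002-02-01

2002-02-01


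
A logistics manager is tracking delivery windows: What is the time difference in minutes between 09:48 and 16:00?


Start time: 09:48 = 588 minutes from midnight
End time: 16:00 = 960 minutes from midnight
Difference: 960 - 588 = 372 minutes
That is 6 hours and 12 minutes

372


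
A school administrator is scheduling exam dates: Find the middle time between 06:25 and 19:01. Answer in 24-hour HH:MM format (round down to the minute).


Start time: 06:25 = 385 minutes from midnight
End time: 19:01 = 1141 minutes from midnight
Sum: 385 + 1141 = 1526
Midpoint: 1526 / 2 = 763 minutes
Convert: 763 / 60 = 12 hours, 43 minutes
Result: 12:43

12:43


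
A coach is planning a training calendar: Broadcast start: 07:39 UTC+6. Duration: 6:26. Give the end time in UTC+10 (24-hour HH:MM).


Start: 07:39 in UTC+6
Step 1 - add duration:
  minutes: 39 + 26 = 65 (carry 1h)
  hours: 7 + 6 + 1 = 14
  end in UTC+6: 14:05
Step 2 - convert UTC+6 -> UTC+10:
  offset difference: 10 - (6) = 4 hours
  14 + (4) = 18 -> mod 24 = 18
Result: 18:05 in UTC+10

18:05


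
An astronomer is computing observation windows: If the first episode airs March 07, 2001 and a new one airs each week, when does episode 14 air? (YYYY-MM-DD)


First occurrence: 2001-03-07 (occurrence 1)
Each occurrence is 7 days after the previous.
Occurrence 14 is 13 weeks after the first.
13 weeks = 91 days
2001-03-07 + 91 days = 2001-06-06

2001-06-06


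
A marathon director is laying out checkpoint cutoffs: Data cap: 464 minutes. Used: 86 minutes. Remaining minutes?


Total budget: 464 minutes
Time used: 86 minutes
Remaining: 464 - 86 = 378 minutes
Percent used: 18.5%
Percent remaining: 81.5%

378


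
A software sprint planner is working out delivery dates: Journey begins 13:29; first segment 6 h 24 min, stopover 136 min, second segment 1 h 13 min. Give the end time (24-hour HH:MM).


Depart: 13:29
Leg 1: +384 min -> 19:53
Layover: +136 min -> 22:09
Leg 2: +73 min -> 23:22
Total travel: 593 minutes = 9h 53m
Arrival: 23:22

23:22


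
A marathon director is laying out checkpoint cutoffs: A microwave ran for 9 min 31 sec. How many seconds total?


Minutes: 9
Extra seconds: 31
Seconds per minute: 60
Minutes to seconds: 9 x 60 = 540
Total: 540 + 31 = 571

571


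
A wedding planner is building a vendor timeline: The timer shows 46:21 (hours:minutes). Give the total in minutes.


Hours: 46
Minutes: 21
Convert hours to minutes: 46 x 60 = 2760
Add remaining minutes: 2760 + 21 = 2781

2781


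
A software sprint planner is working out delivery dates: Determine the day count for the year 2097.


Year: 2097
Check leap year rules:
Divisible by 4? No
2097 is not a leap year
Days: 365

365


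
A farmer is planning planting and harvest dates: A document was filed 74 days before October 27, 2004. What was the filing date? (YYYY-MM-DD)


Start: 2004-10-27
Subtracting 74 days
Days already passed in October: 27
After going back through October: 47 more days to subtract
September 2004: 30 days, 17 remaining
August 2004 has 31 days, need 17
Result: 2004-08-14

2004-08-14


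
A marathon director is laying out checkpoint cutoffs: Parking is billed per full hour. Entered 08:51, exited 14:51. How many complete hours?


Start: 08:51
End: 14:51
Hour difference: 14 - 8 = 6 hours
Minute difference: 51 - 51 = 0 minutes
Total minutes: 360
Complete hours: 360 / 60 = 6 (remainder 0)

6


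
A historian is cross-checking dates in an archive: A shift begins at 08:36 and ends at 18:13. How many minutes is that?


Start time: 08:36 = 516 minutes from midnight
End time: 18:13 = 1093 minutes from midnight
Difference: 1093 - 516 = 577 minutes
That is 9 hours and 37 minutes

577


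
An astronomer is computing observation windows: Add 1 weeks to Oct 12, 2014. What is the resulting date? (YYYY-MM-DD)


Start: 2014-10-12
Weeks to add: 1
Convert to days: 1 x 7 = 7 days
Add 7 days to 2014-10-12
Result: 2014-10-19

2014-10-19
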